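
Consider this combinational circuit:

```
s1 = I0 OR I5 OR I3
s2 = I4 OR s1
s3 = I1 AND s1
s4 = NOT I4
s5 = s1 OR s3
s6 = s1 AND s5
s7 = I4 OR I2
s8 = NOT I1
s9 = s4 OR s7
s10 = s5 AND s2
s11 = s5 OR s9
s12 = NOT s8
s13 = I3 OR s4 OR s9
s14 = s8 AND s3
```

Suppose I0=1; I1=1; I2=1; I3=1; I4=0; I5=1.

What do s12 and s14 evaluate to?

s12 = 1  s14 = 0

s1 = I0 OR I5 OR I3 = 1 OR 1 OR 1 = 1
s3 = I1 AND s1 = 1 AND 1 = 1
s8 = NOT I1 = NOT 1 = 0
s12 = NOT s8 = NOT 0 = 1
s14 = s8 AND s3 = 0 AND 1 = 0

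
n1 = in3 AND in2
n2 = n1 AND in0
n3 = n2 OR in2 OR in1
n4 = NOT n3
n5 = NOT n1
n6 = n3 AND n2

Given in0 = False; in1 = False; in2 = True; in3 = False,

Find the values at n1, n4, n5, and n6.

n1 = False, n4 = False, n5 = True, n6 = False

n1 = in3 AND in2 = False AND True = False
n2 = n1 AND in0 = False AND False = False
n3 = n2 OR in2 OR in1 = False OR True OR False = True
n4 = NOT n3 = NOT True = False
n5 = NOT n1 = NOT False = True
n6 = n3 AND n2 = True AND False = False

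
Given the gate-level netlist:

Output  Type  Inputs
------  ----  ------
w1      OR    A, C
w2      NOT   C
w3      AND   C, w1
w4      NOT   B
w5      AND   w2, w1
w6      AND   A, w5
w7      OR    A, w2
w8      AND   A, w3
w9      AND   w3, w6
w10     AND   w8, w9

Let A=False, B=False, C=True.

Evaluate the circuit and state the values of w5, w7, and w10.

w1 = A OR C = False OR True = True
w2 = NOT C = NOT True = False
w3 = C AND w1 = True AND True = True
w5 = w2 AND w1 = False AND True = False
w6 = A AND w5 = False AND False = False
w7 = A OR w2 = False OR False = False
w8 = A AND w3 = False AND True = False
w9 = w3 AND w6 = True AND False = False
w10 = w8 AND w9 = False AND False = False

w5 = False  w7 = False  w10 = False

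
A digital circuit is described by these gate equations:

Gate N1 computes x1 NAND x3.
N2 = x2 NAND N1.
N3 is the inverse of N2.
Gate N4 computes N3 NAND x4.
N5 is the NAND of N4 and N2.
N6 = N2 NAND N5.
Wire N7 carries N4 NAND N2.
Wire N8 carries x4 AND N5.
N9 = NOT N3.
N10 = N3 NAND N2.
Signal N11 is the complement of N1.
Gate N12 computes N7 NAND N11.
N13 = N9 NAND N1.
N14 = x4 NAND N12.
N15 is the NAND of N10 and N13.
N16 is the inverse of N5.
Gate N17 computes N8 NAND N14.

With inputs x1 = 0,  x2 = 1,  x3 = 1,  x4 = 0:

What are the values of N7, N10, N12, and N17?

N7 = 1, N10 = 1, N12 = 1, N17 = 1

N1 = x1 NAND x3 = 0 NAND 1 = 1
N2 = x2 NAND N1 = 1 NAND 1 = 0
N3 = NOT N2 = NOT 0 = 1
N4 = N3 NAND x4 = 1 NAND 0 = 1
N5 = N4 NAND N2 = 1 NAND 0 = 1
N7 = N4 NAND N2 = 1 NAND 0 = 1
N8 = x4 AND N5 = 0 AND 1 = 0
N10 = N3 NAND N2 = 1 NAND 0 = 1
N11 = NOT N1 = NOT 1 = 0
N12 = N7 NAND N11 = 1 NAND 0 = 1
N14 = x4 NAND N12 = 0 NAND 1 = 1
N17 = N8 NAND N14 = 0 NAND 1 = 1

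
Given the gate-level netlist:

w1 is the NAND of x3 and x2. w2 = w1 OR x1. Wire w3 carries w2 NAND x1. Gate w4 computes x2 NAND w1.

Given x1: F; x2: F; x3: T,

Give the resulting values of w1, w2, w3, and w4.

w1 = T  w2 = T  w3 = T  w4 = T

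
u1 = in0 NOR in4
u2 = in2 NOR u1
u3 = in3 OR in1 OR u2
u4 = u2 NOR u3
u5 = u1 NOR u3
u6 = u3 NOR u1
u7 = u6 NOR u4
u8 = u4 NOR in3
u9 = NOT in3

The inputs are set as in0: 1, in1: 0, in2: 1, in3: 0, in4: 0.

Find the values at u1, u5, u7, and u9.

u1 = 0  u5 = 1  u7 = 0  u9 = 1

u1 = in0 NOR in4 = 1 NOR 0 = 0
u2 = in2 NOR u1 = 1 NOR 0 = 0
u3 = in3 OR in1 OR u2 = 0 OR 0 OR 0 = 0
u4 = u2 NOR u3 = 0 NOR 0 = 1
u5 = u1 NOR u3 = 0 NOR 0 = 1
u6 = u3 NOR u1 = 0 NOR 0 = 1
u7 = u6 NOR u4 = 1 NOR 1 = 0
u9 = NOT in3 = NOT 0 = 1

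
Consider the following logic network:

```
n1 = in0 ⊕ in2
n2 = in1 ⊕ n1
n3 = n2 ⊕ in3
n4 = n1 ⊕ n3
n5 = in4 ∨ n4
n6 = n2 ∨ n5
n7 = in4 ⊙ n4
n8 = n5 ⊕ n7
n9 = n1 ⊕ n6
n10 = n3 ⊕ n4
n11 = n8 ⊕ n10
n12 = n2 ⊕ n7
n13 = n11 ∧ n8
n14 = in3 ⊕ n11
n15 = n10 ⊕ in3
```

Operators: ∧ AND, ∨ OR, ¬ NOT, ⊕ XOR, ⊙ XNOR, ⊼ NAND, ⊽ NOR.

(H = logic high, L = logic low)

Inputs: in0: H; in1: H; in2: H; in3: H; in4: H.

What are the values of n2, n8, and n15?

n1 = in0 XOR in2 = H XOR H = L
n2 = in1 XOR n1 = H XOR L = H
n3 = n2 XOR in3 = H XOR H = L
n4 = n1 XOR n3 = L XOR L = L
n5 = in4 OR n4 = H OR L = H
n7 = in4 XNOR n4 = H XNOR L = L
n8 = n5 XOR n7 = H XOR L = H
n10 = n3 XOR n4 = L XOR L = L
n15 = n10 XOR in3 = L XOR H = H

n2 = H  n8 = H  n15 = H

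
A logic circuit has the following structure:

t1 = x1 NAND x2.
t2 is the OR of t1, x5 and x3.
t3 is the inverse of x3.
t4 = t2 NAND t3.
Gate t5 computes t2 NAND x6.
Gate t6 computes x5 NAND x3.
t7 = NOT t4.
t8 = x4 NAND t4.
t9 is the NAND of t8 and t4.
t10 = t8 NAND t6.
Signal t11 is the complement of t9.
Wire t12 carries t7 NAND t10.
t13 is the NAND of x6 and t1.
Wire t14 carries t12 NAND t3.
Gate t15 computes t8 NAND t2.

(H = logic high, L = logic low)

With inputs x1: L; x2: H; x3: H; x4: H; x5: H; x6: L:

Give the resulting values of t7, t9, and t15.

t1 = x1 NAND x2 = L NAND H = H
t2 = t1 OR x5 OR x3 = H OR H OR H = H
t3 = NOT x3 = NOT H = L
t4 = t2 NAND t3 = H NAND L = H
t7 = NOT t4 = NOT H = L
t8 = x4 NAND t4 = H NAND H = L
t9 = t8 NAND t4 = L NAND H = H
t15 = t8 NAND t2 = L NAND H = H

t7 = L, t9 = H, t15 = H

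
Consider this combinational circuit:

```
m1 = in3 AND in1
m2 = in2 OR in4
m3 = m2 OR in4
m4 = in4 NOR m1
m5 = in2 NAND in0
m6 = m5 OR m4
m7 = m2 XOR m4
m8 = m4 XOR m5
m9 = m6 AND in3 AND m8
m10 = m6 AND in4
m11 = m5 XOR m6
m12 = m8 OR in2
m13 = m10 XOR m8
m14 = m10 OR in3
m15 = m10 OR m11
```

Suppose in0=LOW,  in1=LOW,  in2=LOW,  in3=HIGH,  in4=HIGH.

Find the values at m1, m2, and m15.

m1 = in3 AND in1 = HIGH AND LOW = LOW
m2 = in2 OR in4 = LOW OR HIGH = HIGH
m4 = in4 NOR m1 = HIGH NOR LOW = LOW
m5 = in2 NAND in0 = LOW NAND LOW = HIGH
m6 = m5 OR m4 = HIGH OR LOW = HIGH
m10 = m6 AND in4 = HIGH AND HIGH = HIGH
m11 = m5 XOR m6 = HIGH XOR HIGH = LOW
m15 = m10 OR m11 = HIGH OR LOW = HIGH

m1 = LOW; m2 = HIGH; m15 = HIGH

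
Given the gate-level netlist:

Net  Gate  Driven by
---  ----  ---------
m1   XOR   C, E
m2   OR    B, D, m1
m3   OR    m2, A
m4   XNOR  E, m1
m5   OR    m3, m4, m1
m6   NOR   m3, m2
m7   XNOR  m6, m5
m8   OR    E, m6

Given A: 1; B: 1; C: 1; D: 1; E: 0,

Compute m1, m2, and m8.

m1 = 1; m2 = 1; m8 = 0

m1 = C XOR E = 1 XOR 0 = 1
m2 = B OR D OR m1 = 1 OR 1 OR 1 = 1
m3 = m2 OR A = 1 OR 1 = 1
m6 = m3 NOR m2 = 1 NOR 1 = 0
m8 = E OR m6 = 0 OR 0 = 0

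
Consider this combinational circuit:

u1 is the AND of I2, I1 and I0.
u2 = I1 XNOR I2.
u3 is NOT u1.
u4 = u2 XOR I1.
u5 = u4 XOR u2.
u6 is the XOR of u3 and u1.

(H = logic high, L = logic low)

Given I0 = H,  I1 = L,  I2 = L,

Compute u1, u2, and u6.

u1 = I2 AND I1 AND I0 = L AND L AND H = L
u2 = I1 XNOR I2 = L XNOR L = H
u3 = NOT u1 = NOT L = H
u6 = u3 XOR u1 = H XOR L = H

u1 = L, u2 = H, u6 = H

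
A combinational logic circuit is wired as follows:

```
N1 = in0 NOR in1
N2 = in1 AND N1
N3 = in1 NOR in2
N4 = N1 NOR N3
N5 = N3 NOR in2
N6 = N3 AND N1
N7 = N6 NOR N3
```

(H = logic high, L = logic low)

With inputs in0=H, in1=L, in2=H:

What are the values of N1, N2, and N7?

N1 = in0 NOR in1 = H NOR L = L
N2 = in1 AND N1 = L AND L = L
N3 = in1 NOR in2 = L NOR H = L
N6 = N3 AND N1 = L AND L = L
N7 = N6 NOR N3 = L NOR L = H

N1 = L, N2 = L, N7 = H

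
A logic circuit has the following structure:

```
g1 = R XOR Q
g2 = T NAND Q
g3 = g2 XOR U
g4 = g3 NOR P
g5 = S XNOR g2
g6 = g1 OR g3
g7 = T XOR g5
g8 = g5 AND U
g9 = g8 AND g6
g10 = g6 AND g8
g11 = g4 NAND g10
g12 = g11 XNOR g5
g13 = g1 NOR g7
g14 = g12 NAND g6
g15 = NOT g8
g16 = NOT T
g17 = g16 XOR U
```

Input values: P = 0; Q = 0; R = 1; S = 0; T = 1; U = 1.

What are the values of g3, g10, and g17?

g3 = 0, g10 = 0, g17 = 1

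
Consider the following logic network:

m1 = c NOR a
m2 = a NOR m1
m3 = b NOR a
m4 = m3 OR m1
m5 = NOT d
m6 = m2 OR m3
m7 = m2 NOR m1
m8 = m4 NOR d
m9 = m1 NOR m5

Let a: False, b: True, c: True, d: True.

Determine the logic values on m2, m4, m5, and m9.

m2 = True  m4 = False  m5 = False  m9 = True

m1 = c NOR a = True NOR False = False
m2 = a NOR m1 = False NOR False = True
m3 = b NOR a = True NOR False = False
m4 = m3 OR m1 = False OR False = False
m5 = NOT d = NOT True = False
m9 = m1 NOR m5 = False NOR False = True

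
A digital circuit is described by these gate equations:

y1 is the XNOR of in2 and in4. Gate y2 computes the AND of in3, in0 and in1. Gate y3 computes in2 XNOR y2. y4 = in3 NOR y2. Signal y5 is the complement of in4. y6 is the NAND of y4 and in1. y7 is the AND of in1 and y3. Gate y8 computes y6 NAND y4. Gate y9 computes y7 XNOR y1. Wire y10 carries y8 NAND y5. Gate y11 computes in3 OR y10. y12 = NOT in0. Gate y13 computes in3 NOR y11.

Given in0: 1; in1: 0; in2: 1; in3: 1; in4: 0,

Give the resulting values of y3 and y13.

y2 = in3 AND in0 AND in1 = 1 AND 1 AND 0 = 0
y3 = in2 XNOR y2 = 1 XNOR 0 = 0
y4 = in3 NOR y2 = 1 NOR 0 = 0
y5 = NOT in4 = NOT 0 = 1
y6 = y4 NAND in1 = 0 NAND 0 = 1
y8 = y6 NAND y4 = 1 NAND 0 = 1
y10 = y8 NAND y5 = 1 NAND 1 = 0
y11 = in3 OR y10 = 1 OR 0 = 1
y13 = in3 NOR y11 = 1 NOR 1 = 0

y3 = 0; y13 = 0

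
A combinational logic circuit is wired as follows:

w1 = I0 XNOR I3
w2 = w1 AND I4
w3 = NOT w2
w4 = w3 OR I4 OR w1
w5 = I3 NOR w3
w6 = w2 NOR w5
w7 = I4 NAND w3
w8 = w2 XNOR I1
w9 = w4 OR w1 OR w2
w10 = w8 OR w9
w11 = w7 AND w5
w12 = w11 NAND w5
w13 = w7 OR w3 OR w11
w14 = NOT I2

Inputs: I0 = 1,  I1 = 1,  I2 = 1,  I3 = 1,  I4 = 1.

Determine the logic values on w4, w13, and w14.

w1 = I0 XNOR I3 = 1 XNOR 1 = 1
w2 = w1 AND I4 = 1 AND 1 = 1
w3 = NOT w2 = NOT 1 = 0
w4 = w3 OR I4 OR w1 = 0 OR 1 OR 1 = 1
w5 = I3 NOR w3 = 1 NOR 0 = 0
w7 = I4 NAND w3 = 1 NAND 0 = 1
w11 = w7 AND w5 = 1 AND 0 = 0
w13 = w7 OR w3 OR w11 = 1 OR 0 OR 0 = 1
w14 = NOT I2 = NOT 1 = 0

w4 = 1  w13 = 1  w14 = 0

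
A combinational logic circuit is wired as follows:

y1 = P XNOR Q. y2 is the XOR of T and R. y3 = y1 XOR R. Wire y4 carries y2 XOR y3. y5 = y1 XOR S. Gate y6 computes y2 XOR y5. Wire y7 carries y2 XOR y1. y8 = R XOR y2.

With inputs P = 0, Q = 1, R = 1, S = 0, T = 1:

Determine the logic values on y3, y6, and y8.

y1 = P XNOR Q = 0 XNOR 1 = 0
y2 = T XOR R = 1 XOR 1 = 0
y3 = y1 XOR R = 0 XOR 1 = 1
y5 = y1 XOR S = 0 XOR 0 = 0
y6 = y2 XOR y5 = 0 XOR 0 = 0
y8 = R XOR y2 = 1 XOR 0 = 1

y3 = 1, y6 = 0, y8 = 1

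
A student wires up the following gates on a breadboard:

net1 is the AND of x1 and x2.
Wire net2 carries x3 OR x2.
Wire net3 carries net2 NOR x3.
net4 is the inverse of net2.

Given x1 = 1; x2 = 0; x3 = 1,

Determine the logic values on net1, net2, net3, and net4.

net1 = x1 AND x2 = 1 AND 0 = 0
net2 = x3 OR x2 = 1 OR 0 = 1
net3 = net2 NOR x3 = 1 NOR 1 = 0
net4 = NOT net2 = NOT 1 = 0

net1 = 0; net2 = 1; net3 = 0; net4 = 0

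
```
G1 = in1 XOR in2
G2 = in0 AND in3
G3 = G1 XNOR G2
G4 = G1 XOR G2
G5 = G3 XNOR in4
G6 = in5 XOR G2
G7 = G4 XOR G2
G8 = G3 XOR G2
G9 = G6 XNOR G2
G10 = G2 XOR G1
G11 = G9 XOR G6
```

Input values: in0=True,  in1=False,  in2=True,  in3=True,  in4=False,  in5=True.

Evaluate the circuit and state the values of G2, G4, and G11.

G2 = True, G4 = False, G11 = False

G1 = in1 XOR in2 = False XOR True = True
G2 = in0 AND in3 = True AND True = True
G4 = G1 XOR G2 = True XOR True = False
G6 = in5 XOR G2 = True XOR True = False
G9 = G6 XNOR G2 = False XNOR True = False
G11 = G9 XOR G6 = False XOR False = False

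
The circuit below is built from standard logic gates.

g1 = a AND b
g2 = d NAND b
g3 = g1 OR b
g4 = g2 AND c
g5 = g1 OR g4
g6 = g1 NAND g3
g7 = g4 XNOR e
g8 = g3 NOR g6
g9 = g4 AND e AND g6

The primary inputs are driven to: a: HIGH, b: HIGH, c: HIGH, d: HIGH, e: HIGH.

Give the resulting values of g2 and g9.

g2 = LOW  g9 = LOW

g1 = a AND b = HIGH AND HIGH = HIGH
g2 = d NAND b = HIGH NAND HIGH = LOW
g3 = g1 OR b = HIGH OR HIGH = HIGH
g4 = g2 AND c = LOW AND HIGH = LOW
g6 = g1 NAND g3 = HIGH NAND HIGH = LOW
g9 = g4 AND e AND g6 = LOW AND HIGH AND LOW = LOW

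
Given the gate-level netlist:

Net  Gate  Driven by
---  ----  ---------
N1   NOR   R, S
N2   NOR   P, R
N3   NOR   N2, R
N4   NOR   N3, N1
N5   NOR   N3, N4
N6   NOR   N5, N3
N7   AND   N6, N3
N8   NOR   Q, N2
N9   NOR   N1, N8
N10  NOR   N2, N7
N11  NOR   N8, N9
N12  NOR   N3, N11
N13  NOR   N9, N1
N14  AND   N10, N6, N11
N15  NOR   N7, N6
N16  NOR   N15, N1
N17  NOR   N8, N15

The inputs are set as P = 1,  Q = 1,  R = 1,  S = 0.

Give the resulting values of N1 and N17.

N1 = 0  N17 = 1

N1 = R NOR S = 1 NOR 0 = 0
N2 = P NOR R = 1 NOR 1 = 0
N3 = N2 NOR R = 0 NOR 1 = 0
N4 = N3 NOR N1 = 0 NOR 0 = 1
N5 = N3 NOR N4 = 0 NOR 1 = 0
N6 = N5 NOR N3 = 0 NOR 0 = 1
N7 = N6 AND N3 = 1 AND 0 = 0
N8 = Q NOR N2 = 1 NOR 0 = 0
N15 = N7 NOR N6 = 0 NOR 1 = 0
N17 = N8 NOR N15 = 0 NOR 0 = 1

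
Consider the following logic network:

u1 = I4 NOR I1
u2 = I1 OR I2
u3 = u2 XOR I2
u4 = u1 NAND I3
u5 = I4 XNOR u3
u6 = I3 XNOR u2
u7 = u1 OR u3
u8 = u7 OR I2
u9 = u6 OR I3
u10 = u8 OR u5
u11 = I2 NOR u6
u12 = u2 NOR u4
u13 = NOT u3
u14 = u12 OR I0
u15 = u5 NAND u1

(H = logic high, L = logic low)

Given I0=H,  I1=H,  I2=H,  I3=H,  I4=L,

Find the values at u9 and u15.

u1 = I4 NOR I1 = L NOR H = L
u2 = I1 OR I2 = H OR H = H
u3 = u2 XOR I2 = H XOR H = L
u5 = I4 XNOR u3 = L XNOR L = H
u6 = I3 XNOR u2 = H XNOR H = H
u9 = u6 OR I3 = H OR H = H
u15 = u5 NAND u1 = H NAND L = H

u9 = H, u15 = H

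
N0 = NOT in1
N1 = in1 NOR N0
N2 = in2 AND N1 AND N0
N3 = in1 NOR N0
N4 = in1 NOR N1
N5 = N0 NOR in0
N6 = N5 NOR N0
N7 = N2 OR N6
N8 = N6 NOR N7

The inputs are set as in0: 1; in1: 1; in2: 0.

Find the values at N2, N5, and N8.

N0 = NOT in1 = NOT 1 = 0
N1 = in1 NOR N0 = 1 NOR 0 = 0
N2 = in2 AND N1 AND N0 = 0 AND 0 AND 0 = 0
N5 = N0 NOR in0 = 0 NOR 1 = 0
N6 = N5 NOR N0 = 0 NOR 0 = 1
N7 = N2 OR N6 = 0 OR 1 = 1
N8 = N6 NOR N7 = 1 NOR 1 = 0

N2 = 0, N5 = 0, N8 = 0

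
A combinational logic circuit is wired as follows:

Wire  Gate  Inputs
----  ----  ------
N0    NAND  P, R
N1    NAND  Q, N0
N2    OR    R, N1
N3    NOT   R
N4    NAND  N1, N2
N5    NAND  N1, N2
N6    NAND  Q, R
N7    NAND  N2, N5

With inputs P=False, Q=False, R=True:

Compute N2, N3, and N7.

N0 = P NAND R = False NAND True = True
N1 = Q NAND N0 = False NAND True = True
N2 = R OR N1 = True OR True = True
N3 = NOT R = NOT True = False
N5 = N1 NAND N2 = True NAND True = False
N7 = N2 NAND N5 = True NAND False = True

N2 = True, N3 = False, N7 = True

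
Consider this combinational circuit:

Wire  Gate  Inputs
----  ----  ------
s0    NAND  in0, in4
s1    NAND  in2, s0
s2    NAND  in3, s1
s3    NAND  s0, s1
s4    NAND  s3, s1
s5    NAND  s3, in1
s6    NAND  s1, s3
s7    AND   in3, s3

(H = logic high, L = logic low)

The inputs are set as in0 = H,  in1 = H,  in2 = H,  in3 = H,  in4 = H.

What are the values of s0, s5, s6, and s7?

s0 = L, s5 = L, s6 = L, s7 = H

s0 = in0 NAND in4 = H NAND H = L
s1 = in2 NAND s0 = H NAND L = H
s3 = s0 NAND s1 = L NAND H = H
s5 = s3 NAND in1 = H NAND H = L
s6 = s1 NAND s3 = H NAND H = L
s7 = in3 AND s3 = H AND H = H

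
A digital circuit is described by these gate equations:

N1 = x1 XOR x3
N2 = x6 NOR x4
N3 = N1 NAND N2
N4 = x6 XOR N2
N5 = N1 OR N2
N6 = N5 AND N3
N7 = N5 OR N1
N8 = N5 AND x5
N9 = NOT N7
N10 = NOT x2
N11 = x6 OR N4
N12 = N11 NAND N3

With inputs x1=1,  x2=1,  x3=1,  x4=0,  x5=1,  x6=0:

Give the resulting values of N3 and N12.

N3 = 1; N12 = 0

N1 = x1 XOR x3 = 1 XOR 1 = 0
N2 = x6 NOR x4 = 0 NOR 0 = 1
N3 = N1 NAND N2 = 0 NAND 1 = 1
N4 = x6 XOR N2 = 0 XOR 1 = 1
N11 = x6 OR N4 = 0 OR 1 = 1
N12 = N11 NAND N3 = 1 NAND 1 = 0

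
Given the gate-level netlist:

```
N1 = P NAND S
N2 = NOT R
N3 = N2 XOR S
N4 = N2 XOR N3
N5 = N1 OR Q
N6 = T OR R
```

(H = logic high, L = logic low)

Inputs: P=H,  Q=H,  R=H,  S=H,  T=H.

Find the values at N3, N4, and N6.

N3 = H, N4 = H, N6 = H

N2 = NOT R = NOT H = L
N3 = N2 XOR S = L XOR H = H
N4 = N2 XOR N3 = L XOR H = H
N6 = T OR R = H OR H = H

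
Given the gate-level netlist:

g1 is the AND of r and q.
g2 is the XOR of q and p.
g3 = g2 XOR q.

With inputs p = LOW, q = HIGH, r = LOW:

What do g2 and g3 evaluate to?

g2 = q XOR p = HIGH XOR LOW = HIGH
g3 = g2 XOR q = HIGH XOR HIGH = LOW

g2 = HIGH, g3 = LOW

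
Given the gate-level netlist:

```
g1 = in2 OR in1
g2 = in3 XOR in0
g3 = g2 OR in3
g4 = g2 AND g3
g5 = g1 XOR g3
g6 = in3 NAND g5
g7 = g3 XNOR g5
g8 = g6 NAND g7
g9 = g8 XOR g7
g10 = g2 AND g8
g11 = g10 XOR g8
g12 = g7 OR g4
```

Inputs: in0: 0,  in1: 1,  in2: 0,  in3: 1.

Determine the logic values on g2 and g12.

g1 = in2 OR in1 = 0 OR 1 = 1
g2 = in3 XOR in0 = 1 XOR 0 = 1
g3 = g2 OR in3 = 1 OR 1 = 1
g4 = g2 AND g3 = 1 AND 1 = 1
g5 = g1 XOR g3 = 1 XOR 1 = 0
g7 = g3 XNOR g5 = 1 XNOR 0 = 0
g12 = g7 OR g4 = 0 OR 1 = 1

g2 = 1  g12 = 1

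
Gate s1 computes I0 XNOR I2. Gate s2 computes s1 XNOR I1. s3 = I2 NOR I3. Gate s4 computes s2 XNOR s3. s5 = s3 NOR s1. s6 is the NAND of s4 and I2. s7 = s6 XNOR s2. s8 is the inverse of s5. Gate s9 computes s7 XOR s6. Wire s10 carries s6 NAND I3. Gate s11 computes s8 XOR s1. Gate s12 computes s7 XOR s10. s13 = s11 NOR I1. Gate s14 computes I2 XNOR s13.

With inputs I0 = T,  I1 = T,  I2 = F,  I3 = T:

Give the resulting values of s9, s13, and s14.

s1 = I0 XNOR I2 = T XNOR F = F
s2 = s1 XNOR I1 = F XNOR T = F
s3 = I2 NOR I3 = F NOR T = F
s4 = s2 XNOR s3 = F XNOR F = T
s5 = s3 NOR s1 = F NOR F = T
s6 = s4 NAND I2 = T NAND F = T
s7 = s6 XNOR s2 = T XNOR F = F
s8 = NOT s5 = NOT T = F
s9 = s7 XOR s6 = F XOR T = T
s11 = s8 XOR s1 = F XOR F = F
s13 = s11 NOR I1 = F NOR T = F
s14 = I2 XNOR s13 = F XNOR F = T

s9 = T; s13 = F; s14 = T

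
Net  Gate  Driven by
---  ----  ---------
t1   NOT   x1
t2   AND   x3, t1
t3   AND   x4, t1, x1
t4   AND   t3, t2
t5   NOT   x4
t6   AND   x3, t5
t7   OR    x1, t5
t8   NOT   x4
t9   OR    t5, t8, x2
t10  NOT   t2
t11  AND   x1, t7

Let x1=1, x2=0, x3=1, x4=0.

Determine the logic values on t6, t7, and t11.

t6 = 1; t7 = 1; t11 = 1

t5 = NOT x4 = NOT 0 = 1
t6 = x3 AND t5 = 1 AND 1 = 1
t7 = x1 OR t5 = 1 OR 1 = 1
t11 = x1 AND t7 = 1 AND 1 = 1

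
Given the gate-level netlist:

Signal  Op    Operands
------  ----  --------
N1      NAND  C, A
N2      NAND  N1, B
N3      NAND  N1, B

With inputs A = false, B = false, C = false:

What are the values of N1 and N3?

N1 = true  N3 = true

N1 = C NAND A = false NAND false = true
N3 = N1 NAND B = true NAND false = true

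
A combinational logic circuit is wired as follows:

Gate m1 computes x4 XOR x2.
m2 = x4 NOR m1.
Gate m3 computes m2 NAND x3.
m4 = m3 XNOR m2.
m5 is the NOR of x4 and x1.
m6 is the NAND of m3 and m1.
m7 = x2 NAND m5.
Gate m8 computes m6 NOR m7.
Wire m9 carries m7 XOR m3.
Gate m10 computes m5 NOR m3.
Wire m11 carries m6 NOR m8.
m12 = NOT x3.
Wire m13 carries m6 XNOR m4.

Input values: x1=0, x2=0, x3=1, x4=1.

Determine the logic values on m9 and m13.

m9 = 0  m13 = 1

m1 = x4 XOR x2 = 1 XOR 0 = 1
m2 = x4 NOR m1 = 1 NOR 1 = 0
m3 = m2 NAND x3 = 0 NAND 1 = 1
m4 = m3 XNOR m2 = 1 XNOR 0 = 0
m5 = x4 NOR x1 = 1 NOR 0 = 0
m6 = m3 NAND m1 = 1 NAND 1 = 0
m7 = x2 NAND m5 = 0 NAND 0 = 1
m9 = m7 XOR m3 = 1 XOR 1 = 0
m13 = m6 XNOR m4 = 0 XNOR 0 = 1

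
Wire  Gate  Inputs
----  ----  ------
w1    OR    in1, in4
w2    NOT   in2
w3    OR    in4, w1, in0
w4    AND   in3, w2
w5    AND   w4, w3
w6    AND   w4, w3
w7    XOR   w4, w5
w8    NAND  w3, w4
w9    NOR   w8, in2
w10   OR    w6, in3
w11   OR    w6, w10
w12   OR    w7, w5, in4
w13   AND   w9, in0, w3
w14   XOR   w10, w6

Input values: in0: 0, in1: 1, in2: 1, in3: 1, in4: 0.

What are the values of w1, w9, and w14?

w1 = in1 OR in4 = 1 OR 0 = 1
w2 = NOT in2 = NOT 1 = 0
w3 = in4 OR w1 OR in0 = 0 OR 1 OR 0 = 1
w4 = in3 AND w2 = 1 AND 0 = 0
w6 = w4 AND w3 = 0 AND 1 = 0
w8 = w3 NAND w4 = 1 NAND 0 = 1
w9 = w8 NOR in2 = 1 NOR 1 = 0
w10 = w6 OR in3 = 0 OR 1 = 1
w14 = w10 XOR w6 = 1 XOR 0 = 1

w1 = 1, w9 = 0, w14 = 1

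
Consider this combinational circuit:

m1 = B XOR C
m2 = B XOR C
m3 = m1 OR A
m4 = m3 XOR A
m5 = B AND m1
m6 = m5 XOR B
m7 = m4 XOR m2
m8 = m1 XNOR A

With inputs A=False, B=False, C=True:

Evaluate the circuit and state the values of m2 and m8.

m2 = True; m8 = False

m1 = B XOR C = False XOR True = True
m2 = B XOR C = False XOR True = True
m8 = m1 XNOR A = True XNOR False = False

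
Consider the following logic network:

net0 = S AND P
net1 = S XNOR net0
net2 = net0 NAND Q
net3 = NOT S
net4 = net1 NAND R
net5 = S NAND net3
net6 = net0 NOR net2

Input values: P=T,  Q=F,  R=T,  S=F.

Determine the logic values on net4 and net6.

net4 = F; net6 = F

net0 = S AND P = F AND T = F
net1 = S XNOR net0 = F XNOR F = T
net2 = net0 NAND Q = F NAND F = T
net4 = net1 NAND R = T NAND T = F
net6 = net0 NOR net2 = F NOR T = F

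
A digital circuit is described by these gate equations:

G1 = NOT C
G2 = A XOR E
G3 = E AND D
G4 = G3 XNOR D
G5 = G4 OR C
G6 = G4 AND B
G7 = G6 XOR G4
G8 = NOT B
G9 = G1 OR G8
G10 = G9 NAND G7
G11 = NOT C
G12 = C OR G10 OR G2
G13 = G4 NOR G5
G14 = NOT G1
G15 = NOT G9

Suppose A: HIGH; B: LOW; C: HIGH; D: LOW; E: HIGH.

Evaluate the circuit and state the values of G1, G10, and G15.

G1 = NOT C = NOT HIGH = LOW
G3 = E AND D = HIGH AND LOW = LOW
G4 = G3 XNOR D = LOW XNOR LOW = HIGH
G6 = G4 AND B = HIGH AND LOW = LOW
G7 = G6 XOR G4 = LOW XOR HIGH = HIGH
G8 = NOT B = NOT LOW = HIGH
G9 = G1 OR G8 = LOW OR HIGH = HIGH
G10 = G9 NAND G7 = HIGH NAND HIGH = LOW
G15 = NOT G9 = NOT HIGH = LOW

G1 = LOW, G10 = LOW, G15 = LOW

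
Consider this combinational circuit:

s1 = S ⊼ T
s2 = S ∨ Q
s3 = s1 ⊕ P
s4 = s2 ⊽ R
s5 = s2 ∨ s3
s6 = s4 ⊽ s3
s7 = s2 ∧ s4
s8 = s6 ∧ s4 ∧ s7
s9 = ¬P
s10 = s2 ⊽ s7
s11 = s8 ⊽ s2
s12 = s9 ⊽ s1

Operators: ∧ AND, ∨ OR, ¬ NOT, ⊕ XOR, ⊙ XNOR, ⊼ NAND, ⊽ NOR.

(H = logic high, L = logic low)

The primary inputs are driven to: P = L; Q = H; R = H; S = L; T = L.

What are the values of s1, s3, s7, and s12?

s1 = H, s3 = H, s7 = L, s12 = L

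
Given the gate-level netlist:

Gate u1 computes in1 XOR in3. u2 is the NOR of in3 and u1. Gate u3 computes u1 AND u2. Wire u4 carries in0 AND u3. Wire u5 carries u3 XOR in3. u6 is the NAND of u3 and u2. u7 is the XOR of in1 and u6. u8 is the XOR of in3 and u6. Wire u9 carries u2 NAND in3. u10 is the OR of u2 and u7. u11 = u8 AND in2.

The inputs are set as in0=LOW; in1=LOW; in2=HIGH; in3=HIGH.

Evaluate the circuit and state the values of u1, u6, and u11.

u1 = HIGH; u6 = HIGH; u11 = LOW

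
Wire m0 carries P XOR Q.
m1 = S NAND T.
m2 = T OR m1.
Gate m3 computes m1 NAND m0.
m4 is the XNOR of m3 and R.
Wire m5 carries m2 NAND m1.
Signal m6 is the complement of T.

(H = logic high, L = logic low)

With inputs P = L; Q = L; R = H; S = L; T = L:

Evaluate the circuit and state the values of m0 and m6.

m0 = P XOR Q = L XOR L = L
m6 = NOT T = NOT L = H

m0 = L, m6 = H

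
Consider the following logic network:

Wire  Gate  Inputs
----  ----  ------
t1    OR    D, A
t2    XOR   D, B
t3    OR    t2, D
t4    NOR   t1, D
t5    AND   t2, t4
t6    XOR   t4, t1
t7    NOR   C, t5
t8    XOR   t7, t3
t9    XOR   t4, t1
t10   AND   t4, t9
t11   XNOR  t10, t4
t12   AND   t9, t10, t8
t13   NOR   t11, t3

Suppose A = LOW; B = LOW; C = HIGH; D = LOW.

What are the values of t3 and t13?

t1 = D OR A = LOW OR LOW = LOW
t2 = D XOR B = LOW XOR LOW = LOW
t3 = t2 OR D = LOW OR LOW = LOW
t4 = t1 NOR D = LOW NOR LOW = HIGH
t9 = t4 XOR t1 = HIGH XOR LOW = HIGH
t10 = t4 AND t9 = HIGH AND HIGH = HIGH
t11 = t10 XNOR t4 = HIGH XNOR HIGH = HIGH
t13 = t11 NOR t3 = HIGH NOR LOW = LOW

t3 = LOW, t13 = LOW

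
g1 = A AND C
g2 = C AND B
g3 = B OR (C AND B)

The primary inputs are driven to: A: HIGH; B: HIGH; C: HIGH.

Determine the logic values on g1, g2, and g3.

g1 = HIGH  g2 = HIGH  g3 = HIGH

g1 = HIGH AND HIGH = HIGH
g2 = HIGH AND HIGH = HIGH
g3 = HIGH OR (HIGH AND HIGH) = HIGH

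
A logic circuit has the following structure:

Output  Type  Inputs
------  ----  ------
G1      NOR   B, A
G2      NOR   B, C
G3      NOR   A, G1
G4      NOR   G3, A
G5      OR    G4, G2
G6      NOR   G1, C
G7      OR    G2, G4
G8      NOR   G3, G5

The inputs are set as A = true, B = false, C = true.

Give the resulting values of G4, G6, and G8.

G4 = false, G6 = false, G8 = true

G1 = B NOR A = false NOR true = false
G2 = B NOR C = false NOR true = false
G3 = A NOR G1 = true NOR false = false
G4 = G3 NOR A = false NOR true = false
G5 = G4 OR G2 = false OR false = false
G6 = G1 NOR C = false NOR true = false
G8 = G3 NOR G5 = false NOR false = true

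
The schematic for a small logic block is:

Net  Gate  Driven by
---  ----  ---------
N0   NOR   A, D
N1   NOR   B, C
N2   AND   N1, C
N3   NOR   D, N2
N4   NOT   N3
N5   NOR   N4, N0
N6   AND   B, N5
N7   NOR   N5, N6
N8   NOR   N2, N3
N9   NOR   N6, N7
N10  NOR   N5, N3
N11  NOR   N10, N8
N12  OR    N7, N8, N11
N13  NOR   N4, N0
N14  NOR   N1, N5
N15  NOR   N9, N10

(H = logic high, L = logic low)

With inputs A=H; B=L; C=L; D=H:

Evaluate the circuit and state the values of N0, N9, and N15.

N0 = L; N9 = L; N15 = L

N0 = A NOR D = H NOR H = L
N1 = B NOR C = L NOR L = H
N2 = N1 AND C = H AND L = L
N3 = D NOR N2 = H NOR L = L
N4 = NOT N3 = NOT L = H
N5 = N4 NOR N0 = H NOR L = L
N6 = B AND N5 = L AND L = L
N7 = N5 NOR N6 = L NOR L = H
N9 = N6 NOR N7 = L NOR H = L
N10 = N5 NOR N3 = L NOR L = H
N15 = N9 NOR N10 = L NOR H = L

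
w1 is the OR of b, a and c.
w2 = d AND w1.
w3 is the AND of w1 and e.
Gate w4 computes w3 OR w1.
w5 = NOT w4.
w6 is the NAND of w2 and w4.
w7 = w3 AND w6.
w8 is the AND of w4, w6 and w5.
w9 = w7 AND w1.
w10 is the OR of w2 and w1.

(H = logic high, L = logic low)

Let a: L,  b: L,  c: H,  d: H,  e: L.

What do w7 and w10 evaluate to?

w1 = b OR a OR c = L OR L OR H = H
w2 = d AND w1 = H AND H = H
w3 = w1 AND e = H AND L = L
w4 = w3 OR w1 = L OR H = H
w6 = w2 NAND w4 = H NAND H = L
w7 = w3 AND w6 = L AND L = L
w10 = w2 OR w1 = H OR H = H

w7 = L, w10 = H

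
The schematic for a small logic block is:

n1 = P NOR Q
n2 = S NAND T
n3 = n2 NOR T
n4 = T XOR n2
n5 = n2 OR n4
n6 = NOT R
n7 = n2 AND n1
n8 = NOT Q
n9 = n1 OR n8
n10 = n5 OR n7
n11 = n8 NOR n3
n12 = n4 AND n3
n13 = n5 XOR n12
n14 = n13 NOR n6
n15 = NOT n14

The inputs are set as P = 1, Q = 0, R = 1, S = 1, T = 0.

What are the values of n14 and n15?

n14 = 0; n15 = 1

n2 = S NAND T = 1 NAND 0 = 1
n3 = n2 NOR T = 1 NOR 0 = 0
n4 = T XOR n2 = 0 XOR 1 = 1
n5 = n2 OR n4 = 1 OR 1 = 1
n6 = NOT R = NOT 1 = 0
n12 = n4 AND n3 = 1 AND 0 = 0
n13 = n5 XOR n12 = 1 XOR 0 = 1
n14 = n13 NOR n6 = 1 NOR 0 = 0
n15 = NOT n14 = NOT 0 = 1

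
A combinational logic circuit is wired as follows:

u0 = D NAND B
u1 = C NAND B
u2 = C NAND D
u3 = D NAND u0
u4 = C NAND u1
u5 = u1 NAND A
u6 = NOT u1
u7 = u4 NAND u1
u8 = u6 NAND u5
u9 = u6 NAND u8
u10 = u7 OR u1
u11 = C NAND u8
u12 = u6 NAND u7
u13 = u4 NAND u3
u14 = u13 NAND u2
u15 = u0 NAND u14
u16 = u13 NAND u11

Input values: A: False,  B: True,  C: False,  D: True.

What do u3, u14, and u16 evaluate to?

u3 = True, u14 = True, u16 = True

u0 = D NAND B = True NAND True = False
u1 = C NAND B = False NAND True = True
u2 = C NAND D = False NAND True = True
u3 = D NAND u0 = True NAND False = True
u4 = C NAND u1 = False NAND True = True
u5 = u1 NAND A = True NAND False = True
u6 = NOT u1 = NOT True = False
u8 = u6 NAND u5 = False NAND True = True
u11 = C NAND u8 = False NAND True = True
u13 = u4 NAND u3 = True NAND True = False
u14 = u13 NAND u2 = False NAND True = True
u16 = u13 NAND u11 = False NAND True = True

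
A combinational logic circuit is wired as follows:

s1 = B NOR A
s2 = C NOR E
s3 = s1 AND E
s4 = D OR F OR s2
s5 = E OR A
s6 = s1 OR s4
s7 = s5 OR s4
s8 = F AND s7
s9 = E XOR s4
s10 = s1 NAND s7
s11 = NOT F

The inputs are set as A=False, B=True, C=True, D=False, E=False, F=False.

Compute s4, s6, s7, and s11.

s1 = B NOR A = True NOR False = False
s2 = C NOR E = True NOR False = False
s4 = D OR F OR s2 = False OR False OR False = False
s5 = E OR A = False OR False = False
s6 = s1 OR s4 = False OR False = False
s7 = s5 OR s4 = False OR False = False
s11 = NOT F = NOT False = True

s4 = False; s6 = False; s7 = False; s11 = True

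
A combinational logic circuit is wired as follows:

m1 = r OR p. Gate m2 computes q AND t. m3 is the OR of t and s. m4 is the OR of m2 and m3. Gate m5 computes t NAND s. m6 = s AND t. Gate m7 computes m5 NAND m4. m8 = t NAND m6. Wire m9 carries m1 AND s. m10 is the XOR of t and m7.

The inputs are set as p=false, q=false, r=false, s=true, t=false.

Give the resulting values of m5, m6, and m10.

m5 = true  m6 = false  m10 = false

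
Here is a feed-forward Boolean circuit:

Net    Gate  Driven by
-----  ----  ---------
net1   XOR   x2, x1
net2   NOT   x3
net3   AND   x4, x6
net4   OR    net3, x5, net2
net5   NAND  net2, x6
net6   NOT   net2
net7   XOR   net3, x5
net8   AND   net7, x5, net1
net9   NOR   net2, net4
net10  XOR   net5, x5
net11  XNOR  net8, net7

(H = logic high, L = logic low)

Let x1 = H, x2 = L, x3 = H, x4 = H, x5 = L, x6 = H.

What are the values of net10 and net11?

net1 = x2 XOR x1 = L XOR H = H
net2 = NOT x3 = NOT H = L
net3 = x4 AND x6 = H AND H = H
net5 = net2 NAND x6 = L NAND H = H
net7 = net3 XOR x5 = H XOR L = H
net8 = net7 AND x5 AND net1 = H AND L AND H = L
net10 = net5 XOR x5 = H XOR L = H
net11 = net8 XNOR net7 = L XNOR H = L

net10 = H, net11 = L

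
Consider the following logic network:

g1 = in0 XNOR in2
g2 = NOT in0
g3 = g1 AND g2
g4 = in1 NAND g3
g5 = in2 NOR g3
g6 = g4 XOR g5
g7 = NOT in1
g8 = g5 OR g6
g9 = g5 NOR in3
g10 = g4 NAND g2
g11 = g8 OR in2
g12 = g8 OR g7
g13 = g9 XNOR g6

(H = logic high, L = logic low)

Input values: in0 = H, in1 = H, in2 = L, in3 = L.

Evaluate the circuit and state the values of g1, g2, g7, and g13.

g1 = in0 XNOR in2 = H XNOR L = L
g2 = NOT in0 = NOT H = L
g3 = g1 AND g2 = L AND L = L
g4 = in1 NAND g3 = H NAND L = H
g5 = in2 NOR g3 = L NOR L = H
g6 = g4 XOR g5 = H XOR H = L
g7 = NOT in1 = NOT H = L
g9 = g5 NOR in3 = H NOR L = L
g13 = g9 XNOR g6 = L XNOR L = H

g1 = L, g2 = L, g7 = L, g13 = H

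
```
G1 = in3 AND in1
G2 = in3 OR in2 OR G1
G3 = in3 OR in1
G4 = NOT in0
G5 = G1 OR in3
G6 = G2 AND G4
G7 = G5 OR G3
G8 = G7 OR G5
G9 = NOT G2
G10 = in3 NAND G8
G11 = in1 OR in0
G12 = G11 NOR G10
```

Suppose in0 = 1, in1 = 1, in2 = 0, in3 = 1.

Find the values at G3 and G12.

G3 = 1, G12 = 0

G1 = in3 AND in1 = 1 AND 1 = 1
G3 = in3 OR in1 = 1 OR 1 = 1
G5 = G1 OR in3 = 1 OR 1 = 1
G7 = G5 OR G3 = 1 OR 1 = 1
G8 = G7 OR G5 = 1 OR 1 = 1
G10 = in3 NAND G8 = 1 NAND 1 = 0
G11 = in1 OR in0 = 1 OR 1 = 1
G12 = G11 NOR G10 = 1 NOR 0 = 0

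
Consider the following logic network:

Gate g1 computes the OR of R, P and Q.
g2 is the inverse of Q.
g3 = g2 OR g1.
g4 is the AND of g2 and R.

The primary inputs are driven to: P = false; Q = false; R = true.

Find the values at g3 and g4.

g1 = R OR P OR Q = true OR false OR false = true
g2 = NOT Q = NOT false = true
g3 = g2 OR g1 = true OR true = true
g4 = g2 AND R = true AND true = true

g3 = true, g4 = true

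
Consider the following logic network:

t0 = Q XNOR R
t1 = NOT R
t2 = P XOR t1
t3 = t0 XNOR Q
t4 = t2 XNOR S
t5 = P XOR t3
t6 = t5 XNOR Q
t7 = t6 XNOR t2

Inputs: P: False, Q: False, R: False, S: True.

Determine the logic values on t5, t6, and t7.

t5 = False  t6 = True  t7 = True

t0 = Q XNOR R = False XNOR False = True
t1 = NOT R = NOT False = True
t2 = P XOR t1 = False XOR True = True
t3 = t0 XNOR Q = True XNOR False = False
t5 = P XOR t3 = False XOR False = False
t6 = t5 XNOR Q = False XNOR False = True
t7 = t6 XNOR t2 = True XNOR True = True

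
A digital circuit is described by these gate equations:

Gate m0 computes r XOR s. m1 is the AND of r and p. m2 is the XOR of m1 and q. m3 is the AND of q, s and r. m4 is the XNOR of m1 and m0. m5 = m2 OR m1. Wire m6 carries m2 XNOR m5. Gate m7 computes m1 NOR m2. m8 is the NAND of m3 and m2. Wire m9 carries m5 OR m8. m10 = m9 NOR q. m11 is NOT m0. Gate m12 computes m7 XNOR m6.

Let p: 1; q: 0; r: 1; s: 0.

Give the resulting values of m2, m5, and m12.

m2 = 1, m5 = 1, m12 = 0

m1 = r AND p = 1 AND 1 = 1
m2 = m1 XOR q = 1 XOR 0 = 1
m5 = m2 OR m1 = 1 OR 1 = 1
m6 = m2 XNOR m5 = 1 XNOR 1 = 1
m7 = m1 NOR m2 = 1 NOR 1 = 0
m12 = m7 XNOR m6 = 0 XNOR 1 = 0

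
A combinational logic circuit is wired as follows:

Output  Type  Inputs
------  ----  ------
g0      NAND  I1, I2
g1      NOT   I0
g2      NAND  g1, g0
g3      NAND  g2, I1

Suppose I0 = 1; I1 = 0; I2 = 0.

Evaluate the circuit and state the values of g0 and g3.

g0 = I1 NAND I2 = 0 NAND 0 = 1
g1 = NOT I0 = NOT 1 = 0
g2 = g1 NAND g0 = 0 NAND 1 = 1
g3 = g2 NAND I1 = 1 NAND 0 = 1

g0 = 1, g3 = 1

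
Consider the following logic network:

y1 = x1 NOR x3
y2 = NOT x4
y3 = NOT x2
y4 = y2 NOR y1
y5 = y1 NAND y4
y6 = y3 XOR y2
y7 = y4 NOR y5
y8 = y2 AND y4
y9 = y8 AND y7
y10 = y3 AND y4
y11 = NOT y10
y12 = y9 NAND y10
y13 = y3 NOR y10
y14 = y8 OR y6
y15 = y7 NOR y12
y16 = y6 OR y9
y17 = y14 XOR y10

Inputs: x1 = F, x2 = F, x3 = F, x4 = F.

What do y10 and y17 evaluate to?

y10 = F, y17 = F

y1 = x1 NOR x3 = F NOR F = T
y2 = NOT x4 = NOT F = T
y3 = NOT x2 = NOT F = T
y4 = y2 NOR y1 = T NOR T = F
y6 = y3 XOR y2 = T XOR T = F
y8 = y2 AND y4 = T AND F = F
y10 = y3 AND y4 = T AND F = F
y14 = y8 OR y6 = F OR F = F
y17 = y14 XOR y10 = F XOR F = F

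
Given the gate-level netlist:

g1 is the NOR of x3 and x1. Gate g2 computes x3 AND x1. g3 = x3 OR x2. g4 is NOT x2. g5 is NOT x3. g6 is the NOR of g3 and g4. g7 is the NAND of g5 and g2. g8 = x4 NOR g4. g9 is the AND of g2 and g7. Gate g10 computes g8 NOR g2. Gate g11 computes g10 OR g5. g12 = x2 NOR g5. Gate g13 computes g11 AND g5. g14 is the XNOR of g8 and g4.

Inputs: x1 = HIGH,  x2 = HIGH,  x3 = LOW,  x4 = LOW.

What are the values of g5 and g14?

g5 = HIGH  g14 = LOW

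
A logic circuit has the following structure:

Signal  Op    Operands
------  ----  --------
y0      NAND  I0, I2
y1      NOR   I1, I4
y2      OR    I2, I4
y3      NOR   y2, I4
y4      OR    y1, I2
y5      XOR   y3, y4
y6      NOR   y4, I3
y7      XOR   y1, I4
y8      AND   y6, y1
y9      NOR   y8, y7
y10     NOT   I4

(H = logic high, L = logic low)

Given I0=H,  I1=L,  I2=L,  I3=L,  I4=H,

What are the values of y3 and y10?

y2 = I2 OR I4 = L OR H = H
y3 = y2 NOR I4 = H NOR H = L
y10 = NOT I4 = NOT H = L

y3 = L  y10 = L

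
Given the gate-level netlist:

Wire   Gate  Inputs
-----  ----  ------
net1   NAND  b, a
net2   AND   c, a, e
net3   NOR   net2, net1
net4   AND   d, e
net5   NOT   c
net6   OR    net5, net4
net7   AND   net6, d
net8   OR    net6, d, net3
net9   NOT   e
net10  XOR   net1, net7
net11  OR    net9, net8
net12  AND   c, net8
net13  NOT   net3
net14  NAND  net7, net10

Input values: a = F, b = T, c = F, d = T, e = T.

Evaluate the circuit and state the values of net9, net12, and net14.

net9 = F, net12 = F, net14 = T

net1 = b NAND a = T NAND F = T
net2 = c AND a AND e = F AND F AND T = F
net3 = net2 NOR net1 = F NOR T = F
net4 = d AND e = T AND T = T
net5 = NOT c = NOT F = T
net6 = net5 OR net4 = T OR T = T
net7 = net6 AND d = T AND T = T
net8 = net6 OR d OR net3 = T OR T OR F = T
net9 = NOT e = NOT T = F
net10 = net1 XOR net7 = T XOR T = F
net12 = c AND net8 = F AND T = F
net14 = net7 NAND net10 = T NAND F = T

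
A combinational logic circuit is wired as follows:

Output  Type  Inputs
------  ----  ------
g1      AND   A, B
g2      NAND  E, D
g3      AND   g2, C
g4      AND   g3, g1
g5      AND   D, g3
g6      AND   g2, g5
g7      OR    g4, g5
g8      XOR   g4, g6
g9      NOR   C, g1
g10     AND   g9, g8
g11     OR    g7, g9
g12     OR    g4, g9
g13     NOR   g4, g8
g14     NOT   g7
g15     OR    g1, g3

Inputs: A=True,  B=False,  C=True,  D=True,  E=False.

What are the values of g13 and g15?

g1 = A AND B = True AND False = False
g2 = E NAND D = False NAND True = True
g3 = g2 AND C = True AND True = True
g4 = g3 AND g1 = True AND False = False
g5 = D AND g3 = True AND True = True
g6 = g2 AND g5 = True AND True = True
g8 = g4 XOR g6 = False XOR True = True
g13 = g4 NOR g8 = False NOR True = False
g15 = g1 OR g3 = False OR True = True

g13 = False, g15 = True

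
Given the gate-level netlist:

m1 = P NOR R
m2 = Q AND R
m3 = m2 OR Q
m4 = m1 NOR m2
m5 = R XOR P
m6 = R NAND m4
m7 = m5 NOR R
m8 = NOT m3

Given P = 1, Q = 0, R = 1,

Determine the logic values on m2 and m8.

m2 = Q AND R = 0 AND 1 = 0
m3 = m2 OR Q = 0 OR 0 = 0
m8 = NOT m3 = NOT 0 = 1

m2 = 0, m8 = 1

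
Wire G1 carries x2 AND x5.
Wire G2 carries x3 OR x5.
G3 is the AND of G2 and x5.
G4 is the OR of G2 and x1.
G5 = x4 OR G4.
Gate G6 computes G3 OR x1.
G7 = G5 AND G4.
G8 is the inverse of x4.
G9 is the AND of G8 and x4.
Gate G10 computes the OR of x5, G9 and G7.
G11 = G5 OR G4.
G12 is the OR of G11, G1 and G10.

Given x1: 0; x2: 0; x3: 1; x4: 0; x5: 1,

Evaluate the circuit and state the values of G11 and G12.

G11 = 1, G12 = 1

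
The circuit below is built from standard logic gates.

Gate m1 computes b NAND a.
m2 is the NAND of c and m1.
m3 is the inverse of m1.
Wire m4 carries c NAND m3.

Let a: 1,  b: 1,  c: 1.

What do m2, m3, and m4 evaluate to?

m1 = b NAND a = 1 NAND 1 = 0
m2 = c NAND m1 = 1 NAND 0 = 1
m3 = NOT m1 = NOT 0 = 1
m4 = c NAND m3 = 1 NAND 1 = 0

m2 = 1, m3 = 1, m4 = 0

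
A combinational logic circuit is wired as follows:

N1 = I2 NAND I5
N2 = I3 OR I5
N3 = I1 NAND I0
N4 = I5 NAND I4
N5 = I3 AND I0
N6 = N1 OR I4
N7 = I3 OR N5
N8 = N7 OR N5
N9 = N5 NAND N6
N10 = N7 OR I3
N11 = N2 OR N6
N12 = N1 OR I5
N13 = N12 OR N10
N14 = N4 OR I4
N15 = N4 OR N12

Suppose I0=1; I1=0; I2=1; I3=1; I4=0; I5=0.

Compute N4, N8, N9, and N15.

N1 = I2 NAND I5 = 1 NAND 0 = 1
N4 = I5 NAND I4 = 0 NAND 0 = 1
N5 = I3 AND I0 = 1 AND 1 = 1
N6 = N1 OR I4 = 1 OR 0 = 1
N7 = I3 OR N5 = 1 OR 1 = 1
N8 = N7 OR N5 = 1 OR 1 = 1
N9 = N5 NAND N6 = 1 NAND 1 = 0
N12 = N1 OR I5 = 1 OR 0 = 1
N15 = N4 OR N12 = 1 OR 1 = 1

N4 = 1  N8 = 1  N9 = 0  N15 = 1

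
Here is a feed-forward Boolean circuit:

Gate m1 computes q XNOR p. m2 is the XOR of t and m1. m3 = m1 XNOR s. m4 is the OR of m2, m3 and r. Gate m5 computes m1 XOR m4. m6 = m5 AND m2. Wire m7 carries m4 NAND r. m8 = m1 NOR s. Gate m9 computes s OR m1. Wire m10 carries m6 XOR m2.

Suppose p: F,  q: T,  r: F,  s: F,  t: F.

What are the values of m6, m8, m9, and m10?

m6 = F, m8 = T, m9 = F, m10 = F

m1 = q XNOR p = T XNOR F = F
m2 = t XOR m1 = F XOR F = F
m3 = m1 XNOR s = F XNOR F = T
m4 = m2 OR m3 OR r = F OR T OR F = T
m5 = m1 XOR m4 = F XOR T = T
m6 = m5 AND m2 = T AND F = F
m8 = m1 NOR s = F NOR F = T
m9 = s OR m1 = F OR F = F
m10 = m6 XOR m2 = F XOR F = F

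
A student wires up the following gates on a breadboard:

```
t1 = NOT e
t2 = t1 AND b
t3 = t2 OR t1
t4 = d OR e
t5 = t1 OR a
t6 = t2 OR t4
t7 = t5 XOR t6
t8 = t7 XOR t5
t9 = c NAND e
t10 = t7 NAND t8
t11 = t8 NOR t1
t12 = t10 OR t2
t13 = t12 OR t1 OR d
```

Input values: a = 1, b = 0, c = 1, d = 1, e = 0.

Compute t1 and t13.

t1 = 1, t13 = 1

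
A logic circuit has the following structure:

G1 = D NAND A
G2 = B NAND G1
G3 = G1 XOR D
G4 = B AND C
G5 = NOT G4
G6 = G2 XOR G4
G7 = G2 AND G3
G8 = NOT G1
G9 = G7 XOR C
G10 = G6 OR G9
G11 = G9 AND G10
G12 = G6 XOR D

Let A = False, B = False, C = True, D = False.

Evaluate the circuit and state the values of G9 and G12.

G9 = False, G12 = True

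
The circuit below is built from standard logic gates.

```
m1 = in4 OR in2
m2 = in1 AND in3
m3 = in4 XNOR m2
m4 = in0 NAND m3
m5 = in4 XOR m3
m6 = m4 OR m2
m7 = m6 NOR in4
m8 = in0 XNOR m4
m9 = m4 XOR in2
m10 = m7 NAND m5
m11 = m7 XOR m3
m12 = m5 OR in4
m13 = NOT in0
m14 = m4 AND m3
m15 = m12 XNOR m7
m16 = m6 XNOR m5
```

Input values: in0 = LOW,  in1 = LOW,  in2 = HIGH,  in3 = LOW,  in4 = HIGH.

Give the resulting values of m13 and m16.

m2 = in1 AND in3 = LOW AND LOW = LOW
m3 = in4 XNOR m2 = HIGH XNOR LOW = LOW
m4 = in0 NAND m3 = LOW NAND LOW = HIGH
m5 = in4 XOR m3 = HIGH XOR LOW = HIGH
m6 = m4 OR m2 = HIGH OR LOW = HIGH
m13 = NOT in0 = NOT LOW = HIGH
m16 = m6 XNOR m5 = HIGH XNOR HIGH = HIGH

m13 = HIGH; m16 = HIGH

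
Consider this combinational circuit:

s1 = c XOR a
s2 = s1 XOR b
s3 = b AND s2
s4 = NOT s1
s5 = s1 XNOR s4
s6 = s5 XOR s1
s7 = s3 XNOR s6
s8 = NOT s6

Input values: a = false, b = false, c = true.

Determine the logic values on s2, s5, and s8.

s2 = true, s5 = false, s8 = false

s1 = c XOR a = true XOR false = true
s2 = s1 XOR b = true XOR false = true
s4 = NOT s1 = NOT true = false
s5 = s1 XNOR s4 = true XNOR false = false
s6 = s5 XOR s1 = false XOR true = true
s8 = NOT s6 = NOT true = false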